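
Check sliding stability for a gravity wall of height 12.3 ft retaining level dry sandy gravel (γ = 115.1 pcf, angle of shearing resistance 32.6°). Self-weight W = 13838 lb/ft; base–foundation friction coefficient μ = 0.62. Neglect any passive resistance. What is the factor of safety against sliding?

K_a = tan²(45° − 32.6°/2) = 0.2997.
P_a = ½K_aγH² = 0.5×0.2997×115.1×12.3² = 2610 lb/ft, acting at H/3 = 4.100 ft above the base.
FS_sliding = μW / P_a = 0.62×13838 / 2610 = 3.288.

3.29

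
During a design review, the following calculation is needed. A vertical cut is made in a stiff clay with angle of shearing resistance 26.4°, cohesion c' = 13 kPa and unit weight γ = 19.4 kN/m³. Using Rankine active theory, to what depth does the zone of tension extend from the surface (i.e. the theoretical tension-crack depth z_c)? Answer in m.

K_a = tan²(45° − 26.4°/2) = 0.3844; √K_a = 0.6200.
The active pressure is zero where K_a γ z = 2c√K_a, so z_c = 2c/(γ√K_a) = 2×13/(19.4×0.6200) = 2.162 m.

2.16 m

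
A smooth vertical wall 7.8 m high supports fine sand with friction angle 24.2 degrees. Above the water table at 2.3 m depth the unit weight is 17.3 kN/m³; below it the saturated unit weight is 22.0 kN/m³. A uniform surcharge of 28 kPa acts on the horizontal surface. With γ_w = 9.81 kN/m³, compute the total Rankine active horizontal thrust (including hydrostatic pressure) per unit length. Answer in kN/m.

428 kN/m

K_a = tan²(45° − φ/2) = 0.4185.
γ' = 22.0 − 9.81 = 12.19 kN/m³. h₂ = H − d_w = 5.5 m.
σ'_h: at surface K_a·q = 11.72; at WT K_a(q+γd_w) = 28.37; at base K_a(q+γd_w+γ'h₂) = 56.43 kPa.
P₁ = ½(11.72+28.37)×2.3 = 46.10; P₂ = ½(28.37+56.43)×5.5 = 233.2; P_w = ½γ_w h₂² = 148.4.
Total = 46.10+233.2+148.4 = 427.7 kN/m.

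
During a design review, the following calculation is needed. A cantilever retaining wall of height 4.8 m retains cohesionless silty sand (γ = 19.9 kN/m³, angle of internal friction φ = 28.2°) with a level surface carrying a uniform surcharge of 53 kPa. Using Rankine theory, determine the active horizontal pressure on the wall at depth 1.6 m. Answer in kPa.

30.4 kPa

K_a = (1 − sin φ)/(1 + sin φ) = 0.3582.
σ_v = γz + q = 19.9 × 1.6 + 53 = 84.84 kPa.
σ_h = K_a σ_v = 0.3582 × 84.84 = 30.39 kPa.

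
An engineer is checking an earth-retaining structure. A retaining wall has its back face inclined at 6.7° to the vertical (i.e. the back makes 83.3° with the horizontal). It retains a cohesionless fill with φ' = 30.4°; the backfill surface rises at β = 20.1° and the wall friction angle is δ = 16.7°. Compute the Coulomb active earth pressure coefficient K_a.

K_a = sin²(α+φ) / [sin²α · sin(α−δ) · (1 + √{sin(φ+δ)sin(φ−β) / (sin(α−δ)sin(α+β))})²].
With α = 83.3°, φ = 30.4°, δ = 16.7°, β = 20.1°: K_a = 0.4842.

0.484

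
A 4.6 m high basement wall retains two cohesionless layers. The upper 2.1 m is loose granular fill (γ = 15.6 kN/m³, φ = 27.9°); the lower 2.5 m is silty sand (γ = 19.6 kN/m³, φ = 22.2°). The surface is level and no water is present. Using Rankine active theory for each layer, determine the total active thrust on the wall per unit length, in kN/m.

77.1 kN/m

K_a1 = tan²(45°−27.9°/2) = 0.3625; K_a2 = tan²(45°−22.2°/2) = 0.4515.
Layer 1: σ at base = K_a1 γ₁ h₁ = 11.87 kPa; P₁ = ½×11.87×2.1 = 12.47.
Layer 2: σ_v at top = γ₁h₁ = 32.76; σ_h top = K_a2×32.76 = 14.79; σ_h base = K_a2×(32.76+19.6×2.5) = 36.92.
P₂ = ½(14.79+36.92)×2.5 = 64.64. Total P_a = 12.47+64.64 = 77.11 kN/m.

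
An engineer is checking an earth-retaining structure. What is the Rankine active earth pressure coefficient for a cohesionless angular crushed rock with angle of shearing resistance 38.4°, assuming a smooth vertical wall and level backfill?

0.234

K_a = tan²(45° − φ/2) = tan²(25.80°) = 0.2337.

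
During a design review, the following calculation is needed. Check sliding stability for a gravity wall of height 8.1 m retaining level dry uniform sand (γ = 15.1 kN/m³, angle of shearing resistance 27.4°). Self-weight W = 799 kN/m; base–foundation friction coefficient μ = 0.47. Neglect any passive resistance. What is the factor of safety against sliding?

2.05

K_a = tan²(45° − 27.4°/2) = 0.3697.
P_a = ½K_aγH² = 0.5×0.3697×15.1×8.1² = 183.1 kN/m, acting at H/3 = 2.700 m above the base.
FS_sliding = μW / P_a = 0.47×799 / 183.1 = 2.051.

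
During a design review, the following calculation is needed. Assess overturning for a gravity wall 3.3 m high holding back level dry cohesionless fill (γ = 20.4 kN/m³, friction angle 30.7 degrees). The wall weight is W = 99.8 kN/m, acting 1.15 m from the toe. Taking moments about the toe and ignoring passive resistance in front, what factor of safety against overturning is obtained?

K_a = tan²(45° − 30.7°/2) = 0.3240.
P_a = ½K_aγH² = 0.5×0.3240×20.4×3.3² = 35.99 kN/m, acting at H/3 = 1.100 m above the base.
Overturning moment M_o = P_a × H/3 = 35.99 × 1.100 = 39.59.
Resisting moment M_r = W × 1.15 = 99.8 × 1.15 = 114.8.
FS_overturning = M_r/M_o = 114.8/39.59 = 2.899.

2.90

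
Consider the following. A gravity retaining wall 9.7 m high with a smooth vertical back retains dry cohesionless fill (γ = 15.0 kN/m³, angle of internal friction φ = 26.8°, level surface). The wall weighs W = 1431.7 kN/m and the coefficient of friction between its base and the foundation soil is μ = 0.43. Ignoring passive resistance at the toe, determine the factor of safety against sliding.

K_a = tan²(45° − 26.8°/2) = 0.3785.
P_a = ½K_aγH² = 0.5×0.3785×15.0×9.7² = 267.1 kN/m, acting at H/3 = 3.233 m above the base.
FS_sliding = μW / P_a = 0.43×1431.7 / 267.1 = 2.305.

2.31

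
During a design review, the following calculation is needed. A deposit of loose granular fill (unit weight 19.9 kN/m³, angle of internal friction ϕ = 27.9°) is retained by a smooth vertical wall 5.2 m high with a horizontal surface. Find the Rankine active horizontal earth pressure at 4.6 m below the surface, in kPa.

K_a = (1 − sin φ)/(1 + sin φ) = 0.3625.
σ_h = K_a γ z = 0.3625 × 19.9 × 4.6 = 33.18 kPa.

33.2 kPa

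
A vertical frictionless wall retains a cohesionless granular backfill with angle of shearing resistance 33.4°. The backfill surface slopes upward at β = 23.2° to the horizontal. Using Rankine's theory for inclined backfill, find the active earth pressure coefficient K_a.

K_a = cos β · (cos β − √(cos²β − cos²φ)) / (cos β + √(cos²β − cos²φ)).
cos β = 0.9191, cos φ = 0.8348, √(cos²β − cos²φ) = 0.3845.
K_a = 0.9191 × (0.9191 − 0.3845)/(0.9191 + 0.3845) = 0.3769.

0.377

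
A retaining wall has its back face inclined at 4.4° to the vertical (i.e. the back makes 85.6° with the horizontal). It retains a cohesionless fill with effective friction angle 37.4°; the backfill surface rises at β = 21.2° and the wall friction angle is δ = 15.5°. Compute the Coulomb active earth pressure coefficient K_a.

K_a = sin²(α+φ) / [sin²α · sin(α−δ) · (1 + √{sin(φ+δ)sin(φ−β) / (sin(α−δ)sin(α+β))})²].
With α = 85.6°, φ = 37.4°, δ = 15.5°, β = 21.2°: K_a = 0.3357.

0.336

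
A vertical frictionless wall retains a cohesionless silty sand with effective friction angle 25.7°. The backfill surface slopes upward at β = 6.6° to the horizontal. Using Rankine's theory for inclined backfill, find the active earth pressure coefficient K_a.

0.405

K_a = cos β · (cos β − √(cos²β − cos²φ)) / (cos β + √(cos²β − cos²φ)).
cos β = 0.9934, cos φ = 0.9011, √(cos²β − cos²φ) = 0.4182.
K_a = 0.9934 × (0.9934 − 0.4182)/(0.9934 + 0.4182) = 0.4048.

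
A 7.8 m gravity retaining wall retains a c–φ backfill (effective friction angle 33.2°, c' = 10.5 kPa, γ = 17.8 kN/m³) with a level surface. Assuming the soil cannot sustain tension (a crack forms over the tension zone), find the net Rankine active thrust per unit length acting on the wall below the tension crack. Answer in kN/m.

82.1 kN/m

K_a = 0.2924; √K_a = 0.5407.
Tension-crack depth z_c = 2c/(γ√K_a) = 2×10.5/(17.8×0.5407) = 2.182 m.
σ_a at base = K_a γ H − 2c√K_a = 0.2924×17.8×7.8 − 2×10.5×0.5407 = 29.24 kPa.
P_a = ½ × 29.24 × (H − z_c) = 0.5×29.24×5.618 = 82.12 kN/m.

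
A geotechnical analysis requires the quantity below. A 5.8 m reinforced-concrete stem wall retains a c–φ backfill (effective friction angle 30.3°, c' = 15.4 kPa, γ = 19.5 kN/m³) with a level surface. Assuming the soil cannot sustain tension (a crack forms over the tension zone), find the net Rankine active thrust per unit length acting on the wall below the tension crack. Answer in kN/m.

K_a = 0.3293; √K_a = 0.5739.
Tension-crack depth z_c = 2c/(γ√K_a) = 2×15.4/(19.5×0.5739) = 2.752 m.
σ_a at base = K_a γ H − 2c√K_a = 0.3293×19.5×5.8 − 2×15.4×0.5739 = 19.57 kPa.
P_a = ½ × 19.57 × (H − z_c) = 0.5×19.57×3.048 = 29.82 kN/m.

29.8 kN/m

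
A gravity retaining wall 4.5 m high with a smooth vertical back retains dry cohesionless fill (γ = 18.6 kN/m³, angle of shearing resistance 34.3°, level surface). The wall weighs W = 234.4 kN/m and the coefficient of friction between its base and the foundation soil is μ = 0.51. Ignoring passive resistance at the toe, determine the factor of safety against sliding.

2.27

K_a = tan²(45° − 34.3°/2) = 0.2792.
P_a = ½K_aγH² = 0.5×0.2792×18.6×4.5² = 52.57 kN/m, acting at H/3 = 1.500 m above the base.
FS_sliding = μW / P_a = 0.51×234.4 / 52.57 = 2.274.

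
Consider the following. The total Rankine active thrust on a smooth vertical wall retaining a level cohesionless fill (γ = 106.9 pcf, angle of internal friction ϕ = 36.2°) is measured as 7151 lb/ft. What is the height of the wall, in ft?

K_a = 0.2574. P_a = ½ K_a γ H² ⇒ H = √(2P_a/(K_a γ)).
H = √(2×7151/(0.2574×106.9)) = 22.80 ft.

22.8 ft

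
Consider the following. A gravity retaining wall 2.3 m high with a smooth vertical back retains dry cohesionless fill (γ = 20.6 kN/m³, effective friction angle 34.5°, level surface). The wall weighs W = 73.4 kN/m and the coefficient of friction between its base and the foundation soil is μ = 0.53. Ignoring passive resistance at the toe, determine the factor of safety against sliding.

2.58

K_a = tan²(45° − 34.5°/2) = 0.2768.
P_a = ½K_aγH² = 0.5×0.2768×20.6×2.3² = 15.08 kN/m, acting at H/3 = 0.7667 m above the base.
FS_sliding = μW / P_a = 0.53×73.4 / 15.08 = 2.579.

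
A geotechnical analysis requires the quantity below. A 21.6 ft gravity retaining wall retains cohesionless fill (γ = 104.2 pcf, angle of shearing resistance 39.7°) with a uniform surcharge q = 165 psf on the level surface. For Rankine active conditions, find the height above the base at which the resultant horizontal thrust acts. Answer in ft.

7.66 ft

K_a = 0.2204.
Triangular part P₁ = ½K_aγH² = 5358 at H/3 = 7.200 ft; rectangular part P₂ = K_a q H = 785.6 at H/2 = 10.80 ft.
ȳ = (P₁·7.200 + P₂·10.80)/(P₁+P₂) = 7.660 ft.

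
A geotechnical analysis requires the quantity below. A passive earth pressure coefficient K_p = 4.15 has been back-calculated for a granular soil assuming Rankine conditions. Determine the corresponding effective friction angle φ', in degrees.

K_p = (1+sin φ)/(1−sin φ) ⇒ sin φ = (K_p − 1)/(K_p + 1) = 0.6117.
φ = arcsin(0.6117) = 37.71°.

37.7°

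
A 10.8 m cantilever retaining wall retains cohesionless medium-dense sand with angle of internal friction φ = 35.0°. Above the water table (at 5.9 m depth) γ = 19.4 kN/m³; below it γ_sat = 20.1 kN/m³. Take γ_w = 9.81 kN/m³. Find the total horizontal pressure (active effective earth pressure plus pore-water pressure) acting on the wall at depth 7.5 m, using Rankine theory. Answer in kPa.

K_a = (1 − sin φ)/(1 + sin φ) = 0.2710.
γ' = 20.1 − 9.81 = 10.29 kN/m³.
Effective vertical stress at 7.5 m: σ'_v = 19.4×5.9 + 10.29×1.60 = 130.9 kPa.
σ'_h = K_a σ'_v = 0.2710 × 130.9 = 35.48 kPa; u = γ_w × 1.60 = 15.70 kPa.
Total σ_h = 35.48 + 15.70 = 51.18 kPa.

51.2 kPa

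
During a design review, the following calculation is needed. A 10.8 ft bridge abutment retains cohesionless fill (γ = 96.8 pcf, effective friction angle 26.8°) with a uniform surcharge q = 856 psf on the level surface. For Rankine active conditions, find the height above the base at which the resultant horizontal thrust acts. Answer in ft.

4.72 ft

K_a = 0.3785.
Triangular part P₁ = ½K_aγH² = 2137 at H/3 = 3.600 ft; rectangular part P₂ = K_a q H = 3499 at H/2 = 5.400 ft.
ȳ = (P₁·3.600 + P₂·5.400)/(P₁+P₂) = 4.718 ft.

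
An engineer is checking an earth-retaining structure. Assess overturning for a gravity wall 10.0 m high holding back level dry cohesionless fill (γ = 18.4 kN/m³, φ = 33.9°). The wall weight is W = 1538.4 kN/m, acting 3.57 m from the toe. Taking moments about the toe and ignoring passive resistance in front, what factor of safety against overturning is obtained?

6.31

K_a = tan²(45° − 33.9°/2) = 0.2839.
P_a = ½K_aγH² = 0.5×0.2839×18.4×10.0² = 261.2 kN/m, acting at H/3 = 3.333 m above the base.
Overturning moment M_o = P_a × H/3 = 261.2 × 3.333 = 870.6.
Resisting moment M_r = W × 3.57 = 1538.4 × 3.57 = 5492.
FS_overturning = M_r/M_o = 5492/870.6 = 6.308.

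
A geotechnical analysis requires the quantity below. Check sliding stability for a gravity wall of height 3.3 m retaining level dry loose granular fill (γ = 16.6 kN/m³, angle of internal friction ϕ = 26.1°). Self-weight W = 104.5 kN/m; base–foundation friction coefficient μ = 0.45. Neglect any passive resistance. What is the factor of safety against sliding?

1.34

K_a = tan²(45° − 26.1°/2) = 0.3889.
P_a = ½K_aγH² = 0.5×0.3889×16.6×3.3² = 35.16 kN/m, acting at H/3 = 1.100 m above the base.
FS_sliding = μW / P_a = 0.45×104.5 / 35.16 = 1.338.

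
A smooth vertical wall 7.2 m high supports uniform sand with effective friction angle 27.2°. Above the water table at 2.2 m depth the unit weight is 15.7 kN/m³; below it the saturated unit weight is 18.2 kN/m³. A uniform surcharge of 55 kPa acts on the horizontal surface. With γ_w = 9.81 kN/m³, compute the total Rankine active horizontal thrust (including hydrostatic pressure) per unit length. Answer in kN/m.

388 kN/m

K_a = tan²(45° − φ/2) = 0.3726.
γ' = 18.2 − 9.81 = 8.390 kN/m³. h₂ = H − d_w = 5.0 m.
σ'_h: at surface K_a·q = 20.49; at WT K_a(q+γd_w) = 33.36; at base K_a(q+γd_w+γ'h₂) = 48.99 kPa.
P₁ = ½(20.49+33.36)×2.2 = 59.24; P₂ = ½(33.36+48.99)×5.0 = 205.9; P_w = ½γ_w h₂² = 122.6.
Total = 59.24+205.9+122.6 = 387.7 kN/m.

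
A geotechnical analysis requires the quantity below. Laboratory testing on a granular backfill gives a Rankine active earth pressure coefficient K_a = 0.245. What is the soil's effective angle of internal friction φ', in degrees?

37.3°

K_a = tan²(45° − φ/2) ⇒ 45° − φ/2 = arctan(√0.245) = 26.33°.
φ = 2(45° − 26.33°) = 37.33°.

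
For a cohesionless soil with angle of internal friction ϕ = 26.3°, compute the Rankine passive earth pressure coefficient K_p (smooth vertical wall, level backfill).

K_p = (1 + sin φ)/(1 − sin φ) = tan²(45° + 26.3°/2) = 2.591.

2.59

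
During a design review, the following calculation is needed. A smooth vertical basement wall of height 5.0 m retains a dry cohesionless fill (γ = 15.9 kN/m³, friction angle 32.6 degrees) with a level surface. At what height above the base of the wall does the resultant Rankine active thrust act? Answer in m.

1.67 m

K_a = 0.2997.
The pressure distribution is triangular, so the resultant acts at H/3 above the base = 5.0/3 = 1.667 m.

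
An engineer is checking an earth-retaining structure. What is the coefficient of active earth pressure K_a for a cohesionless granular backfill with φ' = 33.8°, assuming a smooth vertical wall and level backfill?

0.285

K_a = (1 − sin φ)/(1 + sin φ) = (1 − sin 33.8°)/(1 + sin 33.8°) = 0.2851.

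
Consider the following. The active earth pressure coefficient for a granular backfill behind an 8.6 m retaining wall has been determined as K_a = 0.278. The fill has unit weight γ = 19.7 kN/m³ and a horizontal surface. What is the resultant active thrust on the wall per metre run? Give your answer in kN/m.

P = ½ K_a γ H² = 0.5 × 0.278 × 19.7 × 8.6² = 202.5 kN/m.

203 kN/m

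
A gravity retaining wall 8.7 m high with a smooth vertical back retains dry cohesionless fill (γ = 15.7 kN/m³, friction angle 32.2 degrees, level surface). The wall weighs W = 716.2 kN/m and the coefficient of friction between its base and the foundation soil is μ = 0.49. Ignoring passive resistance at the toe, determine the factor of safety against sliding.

1.94

K_a = tan²(45° − 32.2°/2) = 0.3047.
P_a = ½K_aγH² = 0.5×0.3047×15.7×8.7² = 181.1 kN/m, acting at H/3 = 2.900 m above the base.
FS_sliding = μW / P_a = 0.49×716.2 / 181.1 = 1.938.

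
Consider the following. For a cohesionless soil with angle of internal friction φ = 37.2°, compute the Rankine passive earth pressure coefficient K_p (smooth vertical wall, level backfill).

4.06

K_p = (1 + sin φ)/(1 − sin φ) = tan²(45° + 37.2°/2) = 4.058.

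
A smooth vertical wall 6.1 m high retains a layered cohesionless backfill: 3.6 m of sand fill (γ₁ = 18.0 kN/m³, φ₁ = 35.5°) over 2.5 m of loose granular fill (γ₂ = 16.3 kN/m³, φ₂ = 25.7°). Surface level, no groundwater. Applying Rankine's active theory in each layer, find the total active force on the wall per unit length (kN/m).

K_a1 = tan²(45°−35.5°/2) = 0.2653; K_a2 = tan²(45°−25.7°/2) = 0.3950.
Layer 1: σ at base = K_a1 γ₁ h₁ = 17.19 kPa; P₁ = ½×17.19×3.6 = 30.94.
Layer 2: σ_v at top = γ₁h₁ = 64.80; σ_h top = K_a2×64.80 = 25.60; σ_h base = K_a2×(64.80+16.3×2.5) = 41.70.
P₂ = ½(25.60+41.70)×2.5 = 84.12. Total P_a = 30.94+84.12 = 115.1 kN/m.

115 kN/m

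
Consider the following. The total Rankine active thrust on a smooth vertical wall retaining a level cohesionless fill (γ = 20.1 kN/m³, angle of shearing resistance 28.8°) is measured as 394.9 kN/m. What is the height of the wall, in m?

10.6 m

K_a = 0.3498. P_a = ½ K_a γ H² ⇒ H = √(2P_a/(K_a γ)).
H = √(2×394.9/(0.3498×20.1)) = 10.60 m.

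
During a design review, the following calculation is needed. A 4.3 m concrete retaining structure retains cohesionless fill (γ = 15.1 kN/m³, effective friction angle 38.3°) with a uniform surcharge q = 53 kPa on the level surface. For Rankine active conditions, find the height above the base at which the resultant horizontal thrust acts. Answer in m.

1.88 m

K_a = 0.2347.
Triangular part P₁ = ½K_aγH² = 32.77 at H/3 = 1.433 m; rectangular part P₂ = K_a q H = 53.50 at H/2 = 2.150 m.
ȳ = (P₁·1.433 + P₂·2.150)/(P₁+P₂) = 1.878 m.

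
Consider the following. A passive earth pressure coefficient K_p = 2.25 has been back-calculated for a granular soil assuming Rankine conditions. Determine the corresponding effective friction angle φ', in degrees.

22.6°

K_p = (1+sin φ)/(1−sin φ) ⇒ sin φ = (K_p − 1)/(K_p + 1) = 0.3846.
φ = arcsin(0.3846) = 22.62°.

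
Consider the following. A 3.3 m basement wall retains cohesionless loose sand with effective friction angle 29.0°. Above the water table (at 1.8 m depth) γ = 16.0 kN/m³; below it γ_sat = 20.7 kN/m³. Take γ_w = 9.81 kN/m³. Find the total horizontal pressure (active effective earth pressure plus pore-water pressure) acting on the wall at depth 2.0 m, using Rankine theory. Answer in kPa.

12.7 kPa

K_a = (1 − sin φ)/(1 + sin φ) = 0.3470.
γ' = 20.7 − 9.81 = 10.89 kN/m³.
Effective vertical stress at 2.0 m: σ'_v = 16.0×1.8 + 10.89×0.200 = 30.98 kPa.
σ'_h = K_a σ'_v = 0.3470 × 30.98 = 10.75 kPa; u = γ_w × 0.200 = 1.962 kPa.
Total σ_h = 10.75 + 1.962 = 12.71 kPa.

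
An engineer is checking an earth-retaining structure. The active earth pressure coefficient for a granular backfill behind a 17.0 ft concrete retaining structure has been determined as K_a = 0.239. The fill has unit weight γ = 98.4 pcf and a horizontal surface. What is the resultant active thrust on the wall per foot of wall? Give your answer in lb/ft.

P = ½ K_a γ H² = 0.5 × 0.239 × 98.4 × 17.0² = 3398 lb/ft.

3400 lb/ft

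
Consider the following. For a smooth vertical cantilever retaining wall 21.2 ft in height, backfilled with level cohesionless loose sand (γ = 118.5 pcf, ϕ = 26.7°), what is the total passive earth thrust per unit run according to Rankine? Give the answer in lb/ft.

K_p = tan²(45° + φ/2) = 2.632.
P_p = ½ K_p γ H² = 0.5 × 2.632 × 118.5 × 21.2² = 70080 lb/ft.

70100 lb/ft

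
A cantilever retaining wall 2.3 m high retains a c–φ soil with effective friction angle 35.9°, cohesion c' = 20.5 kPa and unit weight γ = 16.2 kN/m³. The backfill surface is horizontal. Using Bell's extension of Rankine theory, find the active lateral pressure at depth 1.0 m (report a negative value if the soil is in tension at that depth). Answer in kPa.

-16.7 kPa

K_a = (1 − sin φ)/(1 + sin φ) = 0.2607.
σ_a = K_a γ z − 2c√K_a = 0.2607×16.2×1.0 − 2×20.5×0.5106 = -16.71 kPa.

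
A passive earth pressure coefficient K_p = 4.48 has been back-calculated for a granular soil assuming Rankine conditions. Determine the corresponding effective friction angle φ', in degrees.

K_p = (1+sin φ)/(1−sin φ) ⇒ sin φ = (K_p − 1)/(K_p + 1) = 0.6350.
φ = arcsin(0.6350) = 39.42°.

39.4°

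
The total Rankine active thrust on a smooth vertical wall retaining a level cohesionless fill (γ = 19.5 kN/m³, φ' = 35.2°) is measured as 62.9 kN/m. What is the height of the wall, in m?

K_a = 0.2687. P_a = ½ K_a γ H² ⇒ H = √(2P_a/(K_a γ)).
H = √(2×62.9/(0.2687×19.5)) = 4.900 m.

4.90 m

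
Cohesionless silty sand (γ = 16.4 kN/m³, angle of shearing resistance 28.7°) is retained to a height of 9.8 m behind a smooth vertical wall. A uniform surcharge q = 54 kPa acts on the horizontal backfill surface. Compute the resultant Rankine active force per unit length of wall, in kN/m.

462 kN/m

K_a = tan²(45° − φ/2) = 0.3511.
Soil triangle: ½ K_a γ H² = 0.5×0.3511×16.4×9.8² = 276.5 kN/m.
Surcharge rectangle: K_a q H = 0.3511×54×9.8 = 185.8 kN/m.
Total = 276.5 + 185.8 = 462.4 kN/m.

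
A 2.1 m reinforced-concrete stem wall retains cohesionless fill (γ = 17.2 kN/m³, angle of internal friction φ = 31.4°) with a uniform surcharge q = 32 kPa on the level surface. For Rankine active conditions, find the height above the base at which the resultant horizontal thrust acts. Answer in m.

K_a = 0.3149.
Triangular part P₁ = ½K_aγH² = 11.94 at H/3 = 0.7000 m; rectangular part P₂ = K_a q H = 21.16 at H/2 = 1.050 m.
ȳ = (P₁·0.7000 + P₂·1.050)/(P₁+P₂) = 0.9237 m.

0.924 m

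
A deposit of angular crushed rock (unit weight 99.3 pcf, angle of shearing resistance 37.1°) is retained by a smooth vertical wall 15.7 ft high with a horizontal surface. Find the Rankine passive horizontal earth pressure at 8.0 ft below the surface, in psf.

3210 psf

K_p = (1 + sin φ)/(1 − sin φ) = 4.040.
σ_h = K_p γ z = 4.040 × 99.3 × 8.0 = 3210 psf.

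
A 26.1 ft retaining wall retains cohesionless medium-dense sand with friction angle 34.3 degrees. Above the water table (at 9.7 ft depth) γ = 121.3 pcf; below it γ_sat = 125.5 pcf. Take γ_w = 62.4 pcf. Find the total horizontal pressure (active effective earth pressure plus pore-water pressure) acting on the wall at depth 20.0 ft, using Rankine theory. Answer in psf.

1150 psf

K_a = (1 − sin φ)/(1 + sin φ) = 0.2792.
γ' = 125.5 − 62.4 = 63.10 pcf.
Effective vertical stress at 20.0 ft: σ'_v = 121.3×9.7 + 63.10×10.3 = 1827 psf.
σ'_h = K_a σ'_v = 0.2792 × 1827 = 509.9 psf; u = γ_w × 10.3 = 642.7 psf.
Total σ_h = 509.9 + 642.7 = 1153 psf.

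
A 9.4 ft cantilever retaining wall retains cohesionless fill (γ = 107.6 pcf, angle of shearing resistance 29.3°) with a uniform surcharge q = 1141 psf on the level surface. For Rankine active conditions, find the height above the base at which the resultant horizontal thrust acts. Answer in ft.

K_a = 0.3428.
Triangular part P₁ = ½K_aγH² = 1630 at H/3 = 3.133 ft; rectangular part P₂ = K_a q H = 3677 at H/2 = 4.700 ft.
ȳ = (P₁·3.133 + P₂·4.700)/(P₁+P₂) = 4.219 ft.

4.22 ft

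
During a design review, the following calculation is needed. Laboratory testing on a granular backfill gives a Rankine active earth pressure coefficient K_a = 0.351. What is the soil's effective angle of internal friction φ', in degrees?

28.7°

K_a = tan²(45° − φ/2) ⇒ 45° − φ/2 = arctan(√0.351) = 30.64°.
φ = 2(45° − 30.64°) = 28.71°.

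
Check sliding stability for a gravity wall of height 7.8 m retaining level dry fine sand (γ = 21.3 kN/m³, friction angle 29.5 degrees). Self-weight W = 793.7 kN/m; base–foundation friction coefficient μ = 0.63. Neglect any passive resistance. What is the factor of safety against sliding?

2.27

K_a = tan²(45° − 29.5°/2) = 0.3401.
P_a = ½K_aγH² = 0.5×0.3401×21.3×7.8² = 220.4 kN/m, acting at H/3 = 2.600 m above the base.
FS_sliding = μW / P_a = 0.63×793.7 / 220.4 = 2.269.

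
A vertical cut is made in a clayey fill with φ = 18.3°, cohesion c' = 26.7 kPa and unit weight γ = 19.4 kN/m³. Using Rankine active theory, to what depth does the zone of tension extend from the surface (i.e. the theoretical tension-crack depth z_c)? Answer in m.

K_a = tan²(45° − 18.3°/2) = 0.5221; √K_a = 0.7226.
The active pressure is zero where K_a γ z = 2c√K_a, so z_c = 2c/(γ√K_a) = 2×26.7/(19.4×0.7226) = 3.810 m.

3.81 m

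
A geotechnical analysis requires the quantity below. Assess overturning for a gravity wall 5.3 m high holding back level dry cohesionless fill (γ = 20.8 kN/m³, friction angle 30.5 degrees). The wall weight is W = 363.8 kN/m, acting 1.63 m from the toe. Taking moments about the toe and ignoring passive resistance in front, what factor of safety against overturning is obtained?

K_a = tan²(45° − 30.5°/2) = 0.3267.
P_a = ½K_aγH² = 0.5×0.3267×20.8×5.3² = 95.43 kN/m, acting at H/3 = 1.767 m above the base.
Overturning moment M_o = P_a × H/3 = 95.43 × 1.767 = 168.6.
Resisting moment M_r = W × 1.63 = 363.8 × 1.63 = 593.0.
FS_overturning = M_r/M_o = 593.0/168.6 = 3.517.

3.52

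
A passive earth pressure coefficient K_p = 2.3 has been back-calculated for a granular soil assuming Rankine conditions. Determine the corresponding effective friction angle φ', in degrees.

K_p = (1+sin φ)/(1−sin φ) ⇒ sin φ = (K_p − 1)/(K_p + 1) = 0.3939.
φ = arcsin(0.3939) = 23.20°.

23.2°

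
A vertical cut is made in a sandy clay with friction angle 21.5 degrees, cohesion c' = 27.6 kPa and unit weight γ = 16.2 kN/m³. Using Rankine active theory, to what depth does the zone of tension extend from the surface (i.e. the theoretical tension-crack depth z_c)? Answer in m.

5.00 m

K_a = tan²(45° − 21.5°/2) = 0.4636; √K_a = 0.6809.
The active pressure is zero where K_a γ z = 2c√K_a, so z_c = 2c/(γ√K_a) = 2×27.6/(16.2×0.6809) = 5.004 m.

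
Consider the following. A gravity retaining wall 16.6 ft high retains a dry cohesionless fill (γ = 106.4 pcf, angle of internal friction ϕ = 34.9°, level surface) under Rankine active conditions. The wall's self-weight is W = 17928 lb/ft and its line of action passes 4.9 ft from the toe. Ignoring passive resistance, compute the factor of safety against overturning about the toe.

K_a = tan²(45° − 34.9°/2) = 0.2721.
P_a = ½K_aγH² = 0.5×0.2721×106.4×16.6² = 3990 lb/ft, acting at H/3 = 5.533 ft above the base.
Overturning moment M_o = P_a × H/3 = 3990 × 5.533 = 22080.
Resisting moment M_r = W × 4.9 = 17928 × 4.9 = 87850.
FS_overturning = M_r/M_o = 87850/22080 = 3.979.

3.98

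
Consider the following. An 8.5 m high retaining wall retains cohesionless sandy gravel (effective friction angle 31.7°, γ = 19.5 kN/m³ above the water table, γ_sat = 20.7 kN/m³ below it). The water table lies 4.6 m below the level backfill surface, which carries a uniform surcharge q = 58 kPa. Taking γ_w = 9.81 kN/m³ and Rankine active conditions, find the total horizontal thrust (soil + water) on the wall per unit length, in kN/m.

K_a = tan²(45° − φ/2) = 0.3111.
γ' = 20.7 − 9.81 = 10.89 kN/m³. h₂ = H − d_w = 3.9 m.
σ'_h: at surface K_a·q = 18.04; at WT K_a(q+γd_w) = 45.95; at base K_a(q+γd_w+γ'h₂) = 59.16 kPa.
P₁ = ½(18.04+45.95)×4.6 = 147.2; P₂ = ½(45.95+59.16)×3.9 = 204.9; P_w = ½γ_w h₂² = 74.61.
Total = 147.2+204.9+74.61 = 426.7 kN/m.

427 kN/m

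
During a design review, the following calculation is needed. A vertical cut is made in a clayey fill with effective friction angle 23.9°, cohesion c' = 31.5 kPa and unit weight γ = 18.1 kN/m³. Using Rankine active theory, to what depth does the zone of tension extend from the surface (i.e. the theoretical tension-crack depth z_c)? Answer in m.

K_a = tan²(45° − 23.9°/2) = 0.4233; √K_a = 0.6506.
The active pressure is zero where K_a γ z = 2c√K_a, so z_c = 2c/(γ√K_a) = 2×31.5/(18.1×0.6506) = 5.350 m.

5.35 m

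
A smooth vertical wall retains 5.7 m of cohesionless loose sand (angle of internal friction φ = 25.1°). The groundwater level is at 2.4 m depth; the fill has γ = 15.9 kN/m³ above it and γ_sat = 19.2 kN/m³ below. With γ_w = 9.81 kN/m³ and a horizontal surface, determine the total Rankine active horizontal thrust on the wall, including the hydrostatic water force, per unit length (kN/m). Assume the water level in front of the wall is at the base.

144 kN/m

K_a = tan²(45° − φ/2) = 0.4043.
γ' = 19.2 − 9.81 = 9.390 kN/m³. Depth below WT = 3.3 m.
σ'_h at WT = K_a γ d_w = 15.43 kPa; at base = 15.43 + K_a γ' × 3.3 = 27.96 kPa.
P₁ (0–2.4 m) = ½×15.43×2.4 = 18.51. P₂ (2.4–5.7 m) = ½(15.43+27.96)×3.3 = 71.58.
P_w = ½ γ_w h₂² = 0.5×9.81×3.3² = 53.42. Total = 18.51+71.58+53.42 = 143.5 kN/m.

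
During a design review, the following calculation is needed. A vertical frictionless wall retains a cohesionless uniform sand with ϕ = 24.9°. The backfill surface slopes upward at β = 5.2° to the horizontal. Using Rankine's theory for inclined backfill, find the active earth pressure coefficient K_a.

K_a = cos β · (cos β − √(cos²β − cos²φ)) / (cos β + √(cos²β − cos²φ)).
cos β = 0.9959, cos φ = 0.9070, √(cos²β − cos²φ) = 0.4112.
K_a = 0.9959 × (0.9959 − 0.4112)/(0.9959 + 0.4112) = 0.4139.

0.414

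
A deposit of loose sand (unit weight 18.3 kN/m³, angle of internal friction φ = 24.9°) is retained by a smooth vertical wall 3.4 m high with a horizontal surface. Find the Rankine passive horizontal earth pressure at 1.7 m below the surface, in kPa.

K_p = (1 + sin φ)/(1 − sin φ) = 2.454.
σ_h = K_p γ z = 2.454 × 18.3 × 1.7 = 76.36 kPa.

76.4 kPa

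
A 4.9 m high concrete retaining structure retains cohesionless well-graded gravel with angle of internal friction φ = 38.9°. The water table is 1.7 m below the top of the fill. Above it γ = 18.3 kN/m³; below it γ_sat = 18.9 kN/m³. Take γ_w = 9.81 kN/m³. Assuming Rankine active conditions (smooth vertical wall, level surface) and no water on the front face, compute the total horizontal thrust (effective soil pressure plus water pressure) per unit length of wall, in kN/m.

K_a = tan²(45° − φ/2) = 0.2285.
γ' = 18.9 − 9.81 = 9.090 kN/m³. Depth below WT = 3.2 m.
σ'_h at WT = K_a γ d_w = 7.110 kPa; at base = 7.110 + K_a γ' × 3.2 = 13.76 kPa.
P₁ (0–1.7 m) = ½×7.110×1.7 = 6.043. P₂ (1.7–4.9 m) = ½(7.110+13.76)×3.2 = 33.39.
P_w = ½ γ_w h₂² = 0.5×9.81×3.2² = 50.23. Total = 6.043+33.39+50.23 = 89.66 kN/m.

89.7 kN/m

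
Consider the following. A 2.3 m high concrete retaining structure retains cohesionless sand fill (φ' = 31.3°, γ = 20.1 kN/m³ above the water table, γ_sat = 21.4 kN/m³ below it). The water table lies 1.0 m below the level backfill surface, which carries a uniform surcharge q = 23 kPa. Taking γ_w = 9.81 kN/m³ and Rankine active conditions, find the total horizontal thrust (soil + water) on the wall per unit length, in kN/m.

39.6 kN/m

K_a = tan²(45° − φ/2) = 0.3162.
γ' = 21.4 − 9.81 = 11.59 kN/m³. h₂ = H − d_w = 1.3 m.
σ'_h: at surface K_a·q = 7.273; at WT K_a(q+γd_w) = 13.63; at base K_a(q+γd_w+γ'h₂) = 18.39 kPa.
P₁ = ½(7.273+13.63)×1.0 = 10.45; P₂ = ½(13.63+18.39)×1.3 = 20.81; P_w = ½γ_w h₂² = 8.289.
Total = 10.45+20.81+8.289 = 39.55 kN/m.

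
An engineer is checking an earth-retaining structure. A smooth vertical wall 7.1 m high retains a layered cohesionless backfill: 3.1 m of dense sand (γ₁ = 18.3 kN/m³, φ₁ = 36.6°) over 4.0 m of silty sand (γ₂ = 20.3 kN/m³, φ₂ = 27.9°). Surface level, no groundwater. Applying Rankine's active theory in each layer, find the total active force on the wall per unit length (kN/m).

163 kN/m

K_a1 = tan²(45°−36.6°/2) = 0.2530; K_a2 = tan²(45°−27.9°/2) = 0.3625.
Layer 1: σ at base = K_a1 γ₁ h₁ = 14.35 kPa; P₁ = ½×14.35×3.1 = 22.24.
Layer 2: σ_v at top = γ₁h₁ = 56.73; σ_h top = K_a2×56.73 = 20.56; σ_h base = K_a2×(56.73+20.3×4.0) = 49.99.
P₂ = ½(20.56+49.99)×4.0 = 141.1. Total P_a = 22.24+141.1 = 163.4 kN/m.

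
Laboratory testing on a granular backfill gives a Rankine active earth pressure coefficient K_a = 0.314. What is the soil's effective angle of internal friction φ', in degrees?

31.5°

K_a = tan²(45° − φ/2) ⇒ 45° − φ/2 = arctan(√0.314) = 29.26°.
φ = 2(45° − 29.26°) = 31.47°.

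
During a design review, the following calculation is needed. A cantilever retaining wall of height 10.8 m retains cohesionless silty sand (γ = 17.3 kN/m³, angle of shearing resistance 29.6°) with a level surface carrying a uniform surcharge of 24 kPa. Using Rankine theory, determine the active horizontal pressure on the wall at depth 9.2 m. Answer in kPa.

62.0 kPa

K_a = (1 − sin φ)/(1 + sin φ) = 0.3387.
σ_v = γz + q = 17.3 × 9.2 + 24 = 183.2 kPa.
σ_h = K_a σ_v = 0.3387 × 183.2 = 62.04 kPa.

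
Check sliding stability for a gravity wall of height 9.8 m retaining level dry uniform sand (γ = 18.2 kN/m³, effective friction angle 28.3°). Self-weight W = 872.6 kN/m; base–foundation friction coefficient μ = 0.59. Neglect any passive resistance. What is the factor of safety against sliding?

1.65

K_a = tan²(45° − 28.3°/2) = 0.3568.
P_a = ½K_aγH² = 0.5×0.3568×18.2×9.8² = 311.8 kN/m, acting at H/3 = 3.267 m above the base.
FS_sliding = μW / P_a = 0.59×872.6 / 311.8 = 1.651.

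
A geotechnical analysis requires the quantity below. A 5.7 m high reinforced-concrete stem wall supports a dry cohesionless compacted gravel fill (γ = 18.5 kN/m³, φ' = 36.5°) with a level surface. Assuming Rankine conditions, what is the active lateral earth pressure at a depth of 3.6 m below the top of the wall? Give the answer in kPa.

16.9 kPa

K_a = (1 − sin φ)/(1 + sin φ) = 0.2541.
σ_h = K_a γ z = 0.2541 × 18.5 × 3.6 = 16.92 kPa.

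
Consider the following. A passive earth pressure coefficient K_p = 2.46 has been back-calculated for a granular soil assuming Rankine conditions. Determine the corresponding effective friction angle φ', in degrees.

K_p = (1+sin φ)/(1−sin φ) ⇒ sin φ = (K_p − 1)/(K_p + 1) = 0.4220.
φ = arcsin(0.4220) = 24.96°.

25.0°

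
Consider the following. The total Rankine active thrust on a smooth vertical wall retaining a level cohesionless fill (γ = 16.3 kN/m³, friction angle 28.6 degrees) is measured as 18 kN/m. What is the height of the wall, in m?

K_a = 0.3525. P_a = ½ K_a γ H² ⇒ H = √(2P_a/(K_a γ)).
H = √(2×18/(0.3525×16.3)) = 2.503 m.

2.50 m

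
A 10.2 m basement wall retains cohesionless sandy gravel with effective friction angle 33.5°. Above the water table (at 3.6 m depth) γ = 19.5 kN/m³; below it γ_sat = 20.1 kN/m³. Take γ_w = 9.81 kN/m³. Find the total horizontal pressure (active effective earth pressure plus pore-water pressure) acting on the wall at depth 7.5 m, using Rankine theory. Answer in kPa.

K_a = (1 − sin φ)/(1 + sin φ) = 0.2887.
γ' = 20.1 − 9.81 = 10.29 kN/m³.
Effective vertical stress at 7.5 m: σ'_v = 19.5×3.6 + 10.29×3.90 = 110.3 kPa.
σ'_h = K_a σ'_v = 0.2887 × 110.3 = 31.85 kPa; u = γ_w × 3.90 = 38.26 kPa.
Total σ_h = 31.85 + 38.26 = 70.11 kPa.

70.1 kPa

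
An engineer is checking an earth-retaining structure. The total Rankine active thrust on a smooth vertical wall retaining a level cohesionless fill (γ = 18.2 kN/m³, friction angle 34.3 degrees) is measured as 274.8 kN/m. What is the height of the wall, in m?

10.4 m

K_a = 0.2792. P_a = ½ K_a γ H² ⇒ H = √(2P_a/(K_a γ)).
H = √(2×274.8/(0.2792×18.2)) = 10.40 m.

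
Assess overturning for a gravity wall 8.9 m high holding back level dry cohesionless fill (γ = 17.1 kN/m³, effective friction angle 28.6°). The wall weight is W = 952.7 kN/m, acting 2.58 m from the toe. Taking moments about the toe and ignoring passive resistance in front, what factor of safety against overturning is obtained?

K_a = tan²(45° − 28.6°/2) = 0.3525.
P_a = ½K_aγH² = 0.5×0.3525×17.1×8.9² = 238.8 kN/m, acting at H/3 = 2.967 m above the base.
Overturning moment M_o = P_a × H/3 = 238.8 × 2.967 = 708.3.
Resisting moment M_r = W × 2.58 = 952.7 × 2.58 = 2458.
FS_overturning = M_r/M_o = 2458/708.3 = 3.470.

3.47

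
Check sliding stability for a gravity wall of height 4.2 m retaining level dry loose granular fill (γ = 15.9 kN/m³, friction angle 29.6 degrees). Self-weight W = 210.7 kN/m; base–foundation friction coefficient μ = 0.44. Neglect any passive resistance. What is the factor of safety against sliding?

K_a = tan²(45° − 29.6°/2) = 0.3387.
P_a = ½K_aγH² = 0.5×0.3387×15.9×4.2² = 47.50 kN/m, acting at H/3 = 1.400 m above the base.
FS_sliding = μW / P_a = 0.44×210.7 / 47.50 = 1.952.

1.95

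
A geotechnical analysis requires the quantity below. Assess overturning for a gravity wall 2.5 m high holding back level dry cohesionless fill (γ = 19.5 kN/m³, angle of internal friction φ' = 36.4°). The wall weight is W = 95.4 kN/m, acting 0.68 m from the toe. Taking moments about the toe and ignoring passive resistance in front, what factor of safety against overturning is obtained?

5.01

K_a = tan²(45° − 36.4°/2) = 0.2552.
P_a = ½K_aγH² = 0.5×0.2552×19.5×2.5² = 15.55 kN/m, acting at H/3 = 0.8333 m above the base.
Overturning moment M_o = P_a × H/3 = 15.55 × 0.8333 = 12.96.
Resisting moment M_r = W × 0.68 = 95.4 × 0.68 = 64.87.
FS_overturning = M_r/M_o = 64.87/12.96 = 5.007.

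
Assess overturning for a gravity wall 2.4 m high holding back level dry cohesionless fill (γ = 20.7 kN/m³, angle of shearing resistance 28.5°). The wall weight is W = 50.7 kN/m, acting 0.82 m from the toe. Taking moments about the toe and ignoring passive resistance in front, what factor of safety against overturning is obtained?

2.46

K_a = tan²(45° − 28.5°/2) = 0.3540.
P_a = ½K_aγH² = 0.5×0.3540×20.7×2.4² = 21.10 kN/m, acting at H/3 = 0.8000 m above the base.
Overturning moment M_o = P_a × H/3 = 21.10 × 0.8000 = 16.88.
Resisting moment M_r = W × 0.82 = 50.7 × 0.82 = 41.57.
FS_overturning = M_r/M_o = 41.57/16.88 = 2.463.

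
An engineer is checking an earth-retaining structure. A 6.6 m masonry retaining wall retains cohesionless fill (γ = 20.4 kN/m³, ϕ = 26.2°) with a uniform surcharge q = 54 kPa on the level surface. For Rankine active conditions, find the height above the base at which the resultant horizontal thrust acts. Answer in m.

K_a = 0.3874.
Triangular part P₁ = ½K_aγH² = 172.1 at H/3 = 2.200 m; rectangular part P₂ = K_a q H = 138.1 at H/2 = 3.300 m.
ȳ = (P₁·2.200 + P₂·3.300)/(P₁+P₂) = 2.690 m.

2.69 m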